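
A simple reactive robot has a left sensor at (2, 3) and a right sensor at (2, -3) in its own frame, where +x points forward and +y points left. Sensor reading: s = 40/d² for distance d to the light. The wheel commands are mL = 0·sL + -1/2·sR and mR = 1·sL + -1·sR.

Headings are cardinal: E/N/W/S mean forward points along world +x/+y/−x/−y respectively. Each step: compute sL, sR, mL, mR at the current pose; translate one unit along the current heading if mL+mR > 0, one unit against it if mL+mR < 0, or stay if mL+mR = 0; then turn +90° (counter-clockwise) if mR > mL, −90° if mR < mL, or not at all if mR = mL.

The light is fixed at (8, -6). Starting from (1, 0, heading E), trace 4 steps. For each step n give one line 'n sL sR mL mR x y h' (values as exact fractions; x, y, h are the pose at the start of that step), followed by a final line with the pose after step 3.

n=0: pose=(1,0,E); sL=20/53, sR=20/17; mL=-10/17, mR=-720/901; mL+mR=-1250/901 → advance -1; mR−mL=-190/901 → turn -1·90°
n=1: pose=(0,0,S); sL=40/41, sR=40/137; mL=-20/137, mR=3840/5617; mL+mR=3020/5617 → advance +1; mR−mL=4660/5617 → turn +1·90°
n=2: pose=(0,-1,E); sL=2/5, sR=1; mL=-1/2, mR=-3/5; mL+mR=-11/10 → advance -1; mR−mL=-1/10 → turn -1·90°
n=3: pose=(-1,-1,S); sL=8/9, sR=40/153; mL=-20/153, mR=32/51; mL+mR=76/153 → advance +1; mR−mL=116/153 → turn +1·90°

0 20/53 20/17 -10/17 -720/901 1 0 E
1 40/41 40/137 -20/137 3840/5617 0 0 S
2 2/5 1 -1/2 -3/5 0 -1 E
3 8/9 40/153 -20/153 32/51 -1 -1 S
final -1 -2 E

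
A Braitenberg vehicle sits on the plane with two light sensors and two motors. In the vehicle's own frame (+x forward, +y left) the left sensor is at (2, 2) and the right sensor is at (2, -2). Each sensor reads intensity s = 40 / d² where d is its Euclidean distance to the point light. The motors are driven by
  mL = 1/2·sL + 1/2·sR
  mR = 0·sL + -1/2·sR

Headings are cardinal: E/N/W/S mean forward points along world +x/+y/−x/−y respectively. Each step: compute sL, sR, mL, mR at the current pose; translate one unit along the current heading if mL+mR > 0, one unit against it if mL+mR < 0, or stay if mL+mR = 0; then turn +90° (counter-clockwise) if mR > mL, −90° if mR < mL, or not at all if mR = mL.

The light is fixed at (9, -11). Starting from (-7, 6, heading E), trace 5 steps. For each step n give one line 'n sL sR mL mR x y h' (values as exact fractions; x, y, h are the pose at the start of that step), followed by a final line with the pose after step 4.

n=0: pose=(-7,6,E); sL=40/557, sR=40/421; mL=19560/234497, mR=-20/421; mL+mR=20/557 → advance +1; mR−mL=-30700/234497 → turn -1·90°
n=1: pose=(-6,6,S); sL=20/197, sR=20/257; mL=4540/50629, mR=-10/257; mL+mR=10/197 → advance +1; mR−mL=-6510/50629 → turn -1·90°
n=2: pose=(-6,5,W); sL=8/97, sR=40/613; mL=4392/59461, mR=-20/613; mL+mR=4/97 → advance +1; mR−mL=-6332/59461 → turn -1·90°
n=3: pose=(-7,5,N); sL=5/81, sR=1/13; mL=73/1053, mR=-1/26; mL+mR=5/162 → advance +1; mR−mL=-227/2106 → turn -1·90°
n=4: pose=(-7,6,E); sL=40/557, sR=40/421; mL=19560/234497, mR=-20/421; mL+mR=20/557 → advance +1; mR−mL=-30700/234497 → turn -1·90°

0 40/557 40/421 19560/234497 -20/421 -7 6 E
1 20/197 20/257 4540/50629 -10/257 -6 6 S
2 8/97 40/613 4392/59461 -20/613 -6 5 W
3 5/81 1/13 73/1053 -1/26 -7 5 N
4 40/557 40/421 19560/234497 -20/421 -7 6 E
final -6 6 S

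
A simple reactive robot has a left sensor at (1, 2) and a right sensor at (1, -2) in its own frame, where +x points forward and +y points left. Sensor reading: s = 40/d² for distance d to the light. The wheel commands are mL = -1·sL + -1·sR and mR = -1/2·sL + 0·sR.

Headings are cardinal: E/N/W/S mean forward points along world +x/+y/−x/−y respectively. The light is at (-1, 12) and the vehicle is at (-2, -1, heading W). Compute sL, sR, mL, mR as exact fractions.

left sensor world pos  = (-3, -3); dL² = 229
right sensor world pos = (-3, 1); dR² = 125
sL = 40/229 = 40/229
sR = 40/125 = 8/25
mL = -1·sL + -1·sR = -2832/5725
mR = -1/2·sL + 0·sR = -20/229

40/229 8/25 -2832/5725 -20/229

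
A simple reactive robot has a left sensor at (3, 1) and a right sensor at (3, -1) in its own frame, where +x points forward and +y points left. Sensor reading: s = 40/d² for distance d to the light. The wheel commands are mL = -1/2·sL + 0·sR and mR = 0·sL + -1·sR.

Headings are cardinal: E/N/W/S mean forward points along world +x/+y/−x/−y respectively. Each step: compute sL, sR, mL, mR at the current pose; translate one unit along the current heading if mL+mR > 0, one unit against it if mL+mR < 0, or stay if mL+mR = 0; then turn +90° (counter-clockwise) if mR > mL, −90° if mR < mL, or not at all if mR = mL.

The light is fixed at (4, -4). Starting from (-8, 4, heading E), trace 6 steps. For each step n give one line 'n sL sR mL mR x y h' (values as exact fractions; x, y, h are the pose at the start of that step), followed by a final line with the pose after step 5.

n=0: pose=(-8,4,E); sL=20/81, sR=4/13; mL=-10/81, mR=-4/13; mL+mR=-454/1053 → advance -1; mR−mL=-194/1053 → turn -1·90°
n=1: pose=(-9,4,S); sL=40/169, sR=40/221; mL=-20/169, mR=-40/221; mL+mR=-860/2873 → advance -1; mR−mL=-180/2873 → turn -1·90°
n=2: pose=(-9,5,W); sL=1/8, sR=10/89; mL=-1/16, mR=-10/89; mL+mR=-249/1424 → advance -1; mR−mL=-71/1424 → turn -1·90°
n=3: pose=(-8,5,N); sL=40/313, sR=8/53; mL=-20/313, mR=-8/53; mL+mR=-3564/16589 → advance -1; mR−mL=-1444/16589 → turn -1·90°
n=4: pose=(-8,4,E); sL=20/81, sR=4/13; mL=-10/81, mR=-4/13; mL+mR=-454/1053 → advance -1; mR−mL=-194/1053 → turn -1·90°
n=5: pose=(-9,4,S); sL=40/169, sR=40/221; mL=-20/169, mR=-40/221; mL+mR=-860/2873 → advance -1; mR−mL=-180/2873 → turn -1·90°

0 20/81 4/13 -10/81 -4/13 -8 4 E
1 40/169 40/221 -20/169 -40/221 -9 4 S
2 1/8 10/89 -1/16 -10/89 -9 5 W
3 40/313 8/53 -20/313 -8/53 -8 5 N
4 20/81 4/13 -10/81 -4/13 -8 4 E
5 40/169 40/221 -20/169 -40/221 -9 4 S
final -9 5 W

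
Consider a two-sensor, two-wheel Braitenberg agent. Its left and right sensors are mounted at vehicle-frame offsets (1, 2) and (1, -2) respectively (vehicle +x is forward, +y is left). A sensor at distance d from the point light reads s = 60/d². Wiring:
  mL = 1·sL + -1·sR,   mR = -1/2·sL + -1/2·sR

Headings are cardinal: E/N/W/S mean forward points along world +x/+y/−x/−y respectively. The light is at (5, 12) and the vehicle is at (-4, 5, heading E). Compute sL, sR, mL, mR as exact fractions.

left sensor world pos  = (-3, 7); dL² = 89
right sensor world pos = (-3, 3); dR² = 145
sL = 60/89 = 60/89
sR = 60/145 = 12/29
mL = 1·sL + -1·sR = 672/2581
mR = -1/2·sL + -1/2·sR = -1404/2581

60/89 12/29 672/2581 -1404/2581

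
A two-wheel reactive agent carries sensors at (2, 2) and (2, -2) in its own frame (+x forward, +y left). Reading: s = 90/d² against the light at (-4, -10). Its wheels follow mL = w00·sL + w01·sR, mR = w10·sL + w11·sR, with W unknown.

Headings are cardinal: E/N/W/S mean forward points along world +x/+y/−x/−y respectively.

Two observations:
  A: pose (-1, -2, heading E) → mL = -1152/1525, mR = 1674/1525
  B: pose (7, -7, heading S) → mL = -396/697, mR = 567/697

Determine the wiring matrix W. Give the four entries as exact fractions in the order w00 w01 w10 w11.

1 -1 1/2 1/2

obs A: pose=(-1,-2,E) → sL=18/25, sR=90/61, mL=-1152/1525, mR=1674/1525
obs B: pose=(7,-7,S) → sL=9/17, sR=45/41, mL=-396/697, mR=567/697
sensor matrix S = [[18/25, 90/61], [9/17, 45/41]]; det S = 1944/212585
solve [mL_A; mL_B] = S·[w00; w01] and [mR_A; mR_B] = S·[w10; w11]:
  w00 = 1, w01 = -1, w10 = 1/2, w11 = 1/2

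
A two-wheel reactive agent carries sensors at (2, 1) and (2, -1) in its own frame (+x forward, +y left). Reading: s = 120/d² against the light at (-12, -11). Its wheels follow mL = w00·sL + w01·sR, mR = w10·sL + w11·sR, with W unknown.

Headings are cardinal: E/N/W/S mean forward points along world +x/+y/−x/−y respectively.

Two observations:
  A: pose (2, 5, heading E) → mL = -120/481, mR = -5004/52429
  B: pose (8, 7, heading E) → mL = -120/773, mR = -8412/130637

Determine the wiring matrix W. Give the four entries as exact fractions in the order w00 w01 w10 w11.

0 -1 -1 1/2

obs A: pose=(2,5,E) → sL=24/109, sR=120/481, mL=-120/481, mR=-5004/52429
obs B: pose=(8,7,E) → sL=24/169, sR=120/773, mL=-120/773, mR=-8412/130637
sensor matrix S = [[24/109, 120/481], [24/169, 120/773]]; det S = -8547840/6849167273
solve [mL_A; mL_B] = S·[w00; w01] and [mR_A; mR_B] = S·[w10; w11]:
  w00 = 0, w01 = -1, w10 = -1, w11 = 1/2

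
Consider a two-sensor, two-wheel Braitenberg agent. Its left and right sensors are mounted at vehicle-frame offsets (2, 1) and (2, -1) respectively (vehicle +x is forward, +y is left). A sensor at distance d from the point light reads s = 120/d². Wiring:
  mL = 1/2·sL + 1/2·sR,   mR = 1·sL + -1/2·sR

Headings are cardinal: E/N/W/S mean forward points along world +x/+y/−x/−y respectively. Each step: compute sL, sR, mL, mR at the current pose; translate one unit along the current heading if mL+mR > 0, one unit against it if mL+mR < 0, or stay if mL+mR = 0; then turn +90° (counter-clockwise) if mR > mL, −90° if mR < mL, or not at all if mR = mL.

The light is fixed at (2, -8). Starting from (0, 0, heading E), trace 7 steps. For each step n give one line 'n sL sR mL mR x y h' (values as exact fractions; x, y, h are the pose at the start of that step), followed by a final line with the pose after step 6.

0 40/27 120/49 2600/1323 340/1323 0 0 E
1 10/3 3 19/6 11/6 1 0 S
2 8/3 120/73 472/219 404/219 1 -1 W
3 4/3 60/41 172/123 74/123 0 -1 N
4 40/27 120/49 2600/1323 340/1323 0 0 E
5 10/3 3 19/6 11/6 1 0 S
6 8/3 120/73 472/219 404/219 1 -1 W
final 0 -1 N

n=0: pose=(0,0,E); sL=40/27, sR=120/49; mL=2600/1323, mR=340/1323; mL+mR=20/9 → advance +1; mR−mL=-2260/1323 → turn -1·90°
n=1: pose=(1,0,S); sL=10/3, sR=3; mL=19/6, mR=11/6; mL+mR=5 → advance +1; mR−mL=-4/3 → turn -1·90°
n=2: pose=(1,-1,W); sL=8/3, sR=120/73; mL=472/219, mR=404/219; mL+mR=4 → advance +1; mR−mL=-68/219 → turn -1·90°
n=3: pose=(0,-1,N); sL=4/3, sR=60/41; mL=172/123, mR=74/123; mL+mR=2 → advance +1; mR−mL=-98/123 → turn -1·90°
n=4: pose=(0,0,E); sL=40/27, sR=120/49; mL=2600/1323, mR=340/1323; mL+mR=20/9 → advance +1; mR−mL=-2260/1323 → turn -1·90°
n=5: pose=(1,0,S); sL=10/3, sR=3; mL=19/6, mR=11/6; mL+mR=5 → advance +1; mR−mL=-4/3 → turn -1·90°
n=6: pose=(1,-1,W); sL=8/3, sR=120/73; mL=472/219, mR=404/219; mL+mR=4 → advance +1; mR−mL=-68/219 → turn -1·90°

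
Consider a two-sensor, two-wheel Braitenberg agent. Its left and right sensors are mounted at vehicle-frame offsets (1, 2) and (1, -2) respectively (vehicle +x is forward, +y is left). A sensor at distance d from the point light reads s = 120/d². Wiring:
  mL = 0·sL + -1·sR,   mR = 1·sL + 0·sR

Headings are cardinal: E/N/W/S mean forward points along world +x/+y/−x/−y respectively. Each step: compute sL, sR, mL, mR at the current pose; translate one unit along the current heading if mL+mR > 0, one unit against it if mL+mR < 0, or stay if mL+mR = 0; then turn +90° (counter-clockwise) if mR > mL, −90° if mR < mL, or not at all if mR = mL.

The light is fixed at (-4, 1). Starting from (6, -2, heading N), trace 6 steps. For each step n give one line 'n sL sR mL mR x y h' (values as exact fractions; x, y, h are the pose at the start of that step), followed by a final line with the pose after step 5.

n=0: pose=(6,-2,N); sL=30/17, sR=30/37; mL=-30/37, mR=30/17; mL+mR=600/629 → advance +1; mR−mL=1620/629 → turn +1·90°
n=1: pose=(6,-1,W); sL=120/97, sR=40/27; mL=-40/27, mR=120/97; mL+mR=-640/2619 → advance -1; mR−mL=7120/2619 → turn +1·90°
n=2: pose=(7,-1,S); sL=60/89, sR=4/3; mL=-4/3, mR=60/89; mL+mR=-176/267 → advance -1; mR−mL=536/267 → turn +1·90°
n=3: pose=(7,0,E); sL=24/29, sR=40/51; mL=-40/51, mR=24/29; mL+mR=64/1479 → advance +1; mR−mL=2384/1479 → turn +1·90°
n=4: pose=(8,0,N); sL=6/5, sR=30/49; mL=-30/49, mR=6/5; mL+mR=144/245 → advance +1; mR−mL=444/245 → turn +1·90°
n=5: pose=(8,1,W); sL=24/25, sR=24/25; mL=-24/25, mR=24/25; mL+mR=0 → advance +0; mR−mL=48/25 → turn +1·90°

0 30/17 30/37 -30/37 30/17 6 -2 N
1 120/97 40/27 -40/27 120/97 6 -1 W
2 60/89 4/3 -4/3 60/89 7 -1 S
3 24/29 40/51 -40/51 24/29 7 0 E
4 6/5 30/49 -30/49 6/5 8 0 N
5 24/25 24/25 -24/25 24/25 8 1 W
final 8 1 S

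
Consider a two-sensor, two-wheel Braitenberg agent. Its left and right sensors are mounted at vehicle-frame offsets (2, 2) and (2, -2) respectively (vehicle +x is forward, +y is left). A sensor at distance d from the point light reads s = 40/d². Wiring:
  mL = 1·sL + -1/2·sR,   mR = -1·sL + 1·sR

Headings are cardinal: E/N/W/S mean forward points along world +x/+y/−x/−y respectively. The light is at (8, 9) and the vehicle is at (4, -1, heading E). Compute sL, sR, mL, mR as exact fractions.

left sensor world pos  = (6, 1); dL² = 68
right sensor world pos = (6, -3); dR² = 148
sL = 40/68 = 10/17
sR = 40/148 = 10/37
mL = 1·sL + -1/2·sR = 285/629
mR = -1·sL + 1·sR = -200/629

10/17 10/37 285/629 -200/629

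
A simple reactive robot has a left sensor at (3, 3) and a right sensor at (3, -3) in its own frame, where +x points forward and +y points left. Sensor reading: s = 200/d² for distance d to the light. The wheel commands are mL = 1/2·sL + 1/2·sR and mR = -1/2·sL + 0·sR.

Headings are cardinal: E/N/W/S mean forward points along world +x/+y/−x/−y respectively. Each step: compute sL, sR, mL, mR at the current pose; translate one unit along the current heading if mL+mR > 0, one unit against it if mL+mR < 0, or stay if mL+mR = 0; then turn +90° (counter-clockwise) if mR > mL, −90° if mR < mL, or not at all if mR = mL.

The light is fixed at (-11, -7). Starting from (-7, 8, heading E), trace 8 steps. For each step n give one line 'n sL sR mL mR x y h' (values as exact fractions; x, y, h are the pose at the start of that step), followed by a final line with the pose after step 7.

0 200/373 200/193 56600/71989 -100/373 -7 8 E
1 25/26 50/37 2225/1924 -25/52 -6 8 S
2 8/5 200/293 1672/1465 -4/5 -6 7 W
3 20/29 100/169 3140/4901 -10/29 -7 7 N
4 200/373 200/193 56600/71989 -100/373 -7 8 E
5 25/26 50/37 2225/1924 -25/52 -6 8 S
6 8/5 200/293 1672/1465 -4/5 -6 7 W
7 20/29 100/169 3140/4901 -10/29 -7 7 N
final -7 8 E

n=0: pose=(-7,8,E); sL=200/373, sR=200/193; mL=56600/71989, mR=-100/373; mL+mR=100/193 → advance +1; mR−mL=-75900/71989 → turn -1·90°
n=1: pose=(-6,8,S); sL=25/26, sR=50/37; mL=2225/1924, mR=-25/52; mL+mR=25/37 → advance +1; mR−mL=-1575/962 → turn -1·90°
n=2: pose=(-6,7,W); sL=8/5, sR=200/293; mL=1672/1465, mR=-4/5; mL+mR=100/293 → advance +1; mR−mL=-2844/1465 → turn -1·90°
n=3: pose=(-7,7,N); sL=20/29, sR=100/169; mL=3140/4901, mR=-10/29; mL+mR=50/169 → advance +1; mR−mL=-4830/4901 → turn -1·90°
n=4: pose=(-7,8,E); sL=200/373, sR=200/193; mL=56600/71989, mR=-100/373; mL+mR=100/193 → advance +1; mR−mL=-75900/71989 → turn -1·90°
n=5: pose=(-6,8,S); sL=25/26, sR=50/37; mL=2225/1924, mR=-25/52; mL+mR=25/37 → advance +1; mR−mL=-1575/962 → turn -1·90°
n=6: pose=(-6,7,W); sL=8/5, sR=200/293; mL=1672/1465, mR=-4/5; mL+mR=100/293 → advance +1; mR−mL=-2844/1465 → turn -1·90°
n=7: pose=(-7,7,N); sL=20/29, sR=100/169; mL=3140/4901, mR=-10/29; mL+mR=50/169 → advance +1; mR−mL=-4830/4901 → turn -1·90°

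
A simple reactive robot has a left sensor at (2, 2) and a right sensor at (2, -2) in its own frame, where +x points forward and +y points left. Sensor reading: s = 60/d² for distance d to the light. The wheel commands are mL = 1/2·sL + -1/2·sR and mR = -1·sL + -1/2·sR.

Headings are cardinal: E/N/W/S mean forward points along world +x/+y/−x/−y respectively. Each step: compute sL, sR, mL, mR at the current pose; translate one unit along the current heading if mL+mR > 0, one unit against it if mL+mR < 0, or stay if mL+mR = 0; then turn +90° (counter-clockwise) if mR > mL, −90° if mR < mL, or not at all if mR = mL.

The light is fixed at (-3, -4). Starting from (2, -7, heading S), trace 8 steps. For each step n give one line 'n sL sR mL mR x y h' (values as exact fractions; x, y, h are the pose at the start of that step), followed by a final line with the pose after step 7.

n=0: pose=(2,-7,S); sL=30/37, sR=30/17; mL=-300/629, mR=-1065/629; mL+mR=-1365/629 → advance -1; mR−mL=-45/37 → turn -1·90°
n=1: pose=(2,-6,W); sL=12/5, sR=20/3; mL=-32/15, mR=-86/15; mL+mR=-118/15 → advance -1; mR−mL=-18/5 → turn -1·90°
n=2: pose=(3,-6,N); sL=15/4, sR=15/16; mL=45/32, mR=-135/32; mL+mR=-45/16 → advance -1; mR−mL=-45/8 → turn -1·90°
n=3: pose=(3,-7,E); sL=12/13, sR=60/89; mL=144/1157, mR=-1458/1157; mL+mR=-1314/1157 → advance -1; mR−mL=-18/13 → turn -1·90°
n=4: pose=(2,-7,S); sL=30/37, sR=30/17; mL=-300/629, mR=-1065/629; mL+mR=-1365/629 → advance -1; mR−mL=-45/37 → turn -1·90°
n=5: pose=(2,-6,W); sL=12/5, sR=20/3; mL=-32/15, mR=-86/15; mL+mR=-118/15 → advance -1; mR−mL=-18/5 → turn -1·90°
n=6: pose=(3,-6,N); sL=15/4, sR=15/16; mL=45/32, mR=-135/32; mL+mR=-45/16 → advance -1; mR−mL=-45/8 → turn -1·90°
n=7: pose=(3,-7,E); sL=12/13, sR=60/89; mL=144/1157, mR=-1458/1157; mL+mR=-1314/1157 → advance -1; mR−mL=-18/13 → turn -1·90°

0 30/37 30/17 -300/629 -1065/629 2 -7 S
1 12/5 20/3 -32/15 -86/15 2 -6 W
2 15/4 15/16 45/32 -135/32 3 -6 N
3 12/13 60/89 144/1157 -1458/1157 3 -7 E
4 30/37 30/17 -300/629 -1065/629 2 -7 S
5 12/5 20/3 -32/15 -86/15 2 -6 W
6 15/4 15/16 45/32 -135/32 3 -6 N
7 12/13 60/89 144/1157 -1458/1157 3 -7 E
final 2 -7 S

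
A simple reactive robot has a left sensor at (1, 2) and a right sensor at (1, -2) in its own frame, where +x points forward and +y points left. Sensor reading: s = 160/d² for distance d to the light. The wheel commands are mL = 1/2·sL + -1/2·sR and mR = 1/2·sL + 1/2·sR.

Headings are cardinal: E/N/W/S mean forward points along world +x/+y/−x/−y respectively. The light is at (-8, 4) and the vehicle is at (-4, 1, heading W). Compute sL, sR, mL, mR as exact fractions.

80/17 16 -96/17 176/17

left sensor world pos  = (-5, -1); dL² = 34
right sensor world pos = (-5, 3); dR² = 10
sL = 160/34 = 80/17
sR = 160/10 = 16
mL = 1/2·sL + -1/2·sR = -96/17
mR = 1/2·sL + 1/2·sR = 176/17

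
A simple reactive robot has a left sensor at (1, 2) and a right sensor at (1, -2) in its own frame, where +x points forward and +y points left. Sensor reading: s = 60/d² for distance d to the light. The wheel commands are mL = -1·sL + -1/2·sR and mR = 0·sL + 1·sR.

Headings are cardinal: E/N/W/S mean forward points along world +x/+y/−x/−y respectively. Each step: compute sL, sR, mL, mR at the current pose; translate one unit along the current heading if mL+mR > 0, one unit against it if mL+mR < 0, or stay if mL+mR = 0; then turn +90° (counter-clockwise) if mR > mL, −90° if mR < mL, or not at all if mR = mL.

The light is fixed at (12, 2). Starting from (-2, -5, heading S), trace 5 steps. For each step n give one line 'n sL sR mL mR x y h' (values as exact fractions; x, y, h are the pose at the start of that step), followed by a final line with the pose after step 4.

0 15/52 3/16 -159/416 3/16 -2 -5 S
1 12/37 60/233 -3906/8621 60/233 -2 -4 E
2 30/157 30/97 -5265/15229 30/97 -3 -4 N
3 60/337 60/281 -26970/94697 60/281 -3 -5 W
4 15/52 3/16 -159/416 3/16 -2 -5 S
final -2 -4 E

n=0: pose=(-2,-5,S); sL=15/52, sR=3/16; mL=-159/416, mR=3/16; mL+mR=-81/416 → advance -1; mR−mL=237/416 → turn +1·90°
n=1: pose=(-2,-4,E); sL=12/37, sR=60/233; mL=-3906/8621, mR=60/233; mL+mR=-1686/8621 → advance -1; mR−mL=6126/8621 → turn +1·90°
n=2: pose=(-3,-4,N); sL=30/157, sR=30/97; mL=-5265/15229, mR=30/97; mL+mR=-555/15229 → advance -1; mR−mL=9975/15229 → turn +1·90°
n=3: pose=(-3,-5,W); sL=60/337, sR=60/281; mL=-26970/94697, mR=60/281; mL+mR=-6750/94697 → advance -1; mR−mL=47190/94697 → turn +1·90°
n=4: pose=(-2,-5,S); sL=15/52, sR=3/16; mL=-159/416, mR=3/16; mL+mR=-81/416 → advance -1; mR−mL=237/416 → turn +1·90°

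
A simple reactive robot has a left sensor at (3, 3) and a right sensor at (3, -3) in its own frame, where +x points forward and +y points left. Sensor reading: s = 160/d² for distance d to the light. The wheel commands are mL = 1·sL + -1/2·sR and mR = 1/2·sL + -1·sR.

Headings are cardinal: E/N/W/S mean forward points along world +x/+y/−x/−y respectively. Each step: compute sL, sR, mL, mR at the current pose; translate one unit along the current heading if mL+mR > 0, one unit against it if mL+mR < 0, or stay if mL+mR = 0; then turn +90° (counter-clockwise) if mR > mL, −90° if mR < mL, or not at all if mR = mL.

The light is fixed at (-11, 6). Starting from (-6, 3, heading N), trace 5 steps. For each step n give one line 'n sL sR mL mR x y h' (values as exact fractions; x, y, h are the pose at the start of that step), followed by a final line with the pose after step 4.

0 40 5/2 155/4 35/2 -6 3 N
1 32/13 160/89 1808/1157 -656/1157 -6 4 E
2 80/53 80/17 -760/901 -3560/901 -5 4 S
3 32/5 160/13 16/65 -592/65 -5 5 W
4 8 20/13 94/13 32/13 -4 5 N
final -4 6 E

n=0: pose=(-6,3,N); sL=40, sR=5/2; mL=155/4, mR=35/2; mL+mR=225/4 → advance +1; mR−mL=-85/4 → turn -1·90°
n=1: pose=(-6,4,E); sL=32/13, sR=160/89; mL=1808/1157, mR=-656/1157; mL+mR=1152/1157 → advance +1; mR−mL=-2464/1157 → turn -1·90°
n=2: pose=(-5,4,S); sL=80/53, sR=80/17; mL=-760/901, mR=-3560/901; mL+mR=-4320/901 → advance -1; mR−mL=-2800/901 → turn -1·90°
n=3: pose=(-5,5,W); sL=32/5, sR=160/13; mL=16/65, mR=-592/65; mL+mR=-576/65 → advance -1; mR−mL=-608/65 → turn -1·90°
n=4: pose=(-4,5,N); sL=8, sR=20/13; mL=94/13, mR=32/13; mL+mR=126/13 → advance +1; mR−mL=-62/13 → turn -1·90°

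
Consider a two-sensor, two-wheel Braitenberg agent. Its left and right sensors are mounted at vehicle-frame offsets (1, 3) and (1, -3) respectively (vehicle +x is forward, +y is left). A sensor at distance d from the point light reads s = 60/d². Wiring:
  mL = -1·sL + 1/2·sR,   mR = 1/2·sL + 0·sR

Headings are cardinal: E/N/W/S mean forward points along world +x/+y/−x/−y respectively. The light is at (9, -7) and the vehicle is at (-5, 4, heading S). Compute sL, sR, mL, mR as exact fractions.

left sensor world pos  = (-2, 3); dL² = 221
right sensor world pos = (-8, 3); dR² = 389
sL = 60/221 = 60/221
sR = 60/389 = 60/389
mL = -1·sL + 1/2·sR = -16710/85969
mR = 1/2·sL + 0·sR = 30/221

60/221 60/389 -16710/85969 30/221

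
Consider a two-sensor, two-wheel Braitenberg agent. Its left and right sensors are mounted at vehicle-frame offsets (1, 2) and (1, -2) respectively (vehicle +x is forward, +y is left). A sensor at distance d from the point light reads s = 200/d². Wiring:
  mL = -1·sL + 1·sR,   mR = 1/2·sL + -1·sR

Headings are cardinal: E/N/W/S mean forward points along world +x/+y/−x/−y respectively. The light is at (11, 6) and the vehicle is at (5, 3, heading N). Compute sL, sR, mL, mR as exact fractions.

50/17 10 120/17 -145/17

left sensor world pos  = (3, 4); dL² = 68
right sensor world pos = (7, 4); dR² = 20
sL = 200/68 = 50/17
sR = 200/20 = 10
mL = -1·sL + 1·sR = 120/17
mR = 1/2·sL + -1·sR = -145/17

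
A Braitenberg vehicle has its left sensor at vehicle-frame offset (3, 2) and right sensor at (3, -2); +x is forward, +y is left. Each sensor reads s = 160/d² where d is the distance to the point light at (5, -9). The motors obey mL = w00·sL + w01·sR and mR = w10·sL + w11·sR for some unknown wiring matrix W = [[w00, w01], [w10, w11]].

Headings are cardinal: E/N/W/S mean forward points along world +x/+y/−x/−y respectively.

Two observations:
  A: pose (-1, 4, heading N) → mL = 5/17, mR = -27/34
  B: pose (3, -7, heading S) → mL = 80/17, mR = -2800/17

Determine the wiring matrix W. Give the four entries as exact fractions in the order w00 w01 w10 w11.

0 1/2 -1 -1/2

obs A: pose=(-1,4,N) → sL=1/2, sR=10/17, mL=5/17, mR=-27/34
obs B: pose=(3,-7,S) → sL=160, sR=160/17, mL=80/17, mR=-2800/17
sensor matrix S = [[1/2, 10/17], [160, 160/17]]; det S = -1520/17
solve [mL_A; mL_B] = S·[w00; w01] and [mR_A; mR_B] = S·[w10; w11]:
  w00 = 0, w01 = 1/2, w10 = -1, w11 = -1/2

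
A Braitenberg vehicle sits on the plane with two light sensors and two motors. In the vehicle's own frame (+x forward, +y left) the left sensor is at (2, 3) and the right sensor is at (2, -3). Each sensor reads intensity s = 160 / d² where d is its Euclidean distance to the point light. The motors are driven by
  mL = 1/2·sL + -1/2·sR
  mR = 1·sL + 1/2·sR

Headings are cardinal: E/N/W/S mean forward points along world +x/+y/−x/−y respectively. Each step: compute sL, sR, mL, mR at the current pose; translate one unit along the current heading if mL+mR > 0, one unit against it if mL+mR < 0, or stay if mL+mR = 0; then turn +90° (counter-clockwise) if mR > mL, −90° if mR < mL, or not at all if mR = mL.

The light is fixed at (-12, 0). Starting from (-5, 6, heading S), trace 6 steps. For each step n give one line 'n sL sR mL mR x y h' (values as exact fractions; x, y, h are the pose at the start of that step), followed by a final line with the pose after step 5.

0 40/29 5 -105/58 225/58 -5 6 S
1 32/29 32/17 -192/493 1008/493 -5 5 E
2 80/37 16/17 384/629 1656/629 -4 5 N
3 32/9 160/117 128/117 496/117 -4 6 W
4 40/29 5 -105/58 225/58 -5 6 S
5 32/29 32/17 -192/493 1008/493 -5 5 E
final -4 5 N

n=0: pose=(-5,6,S); sL=40/29, sR=5; mL=-105/58, mR=225/58; mL+mR=60/29 → advance +1; mR−mL=165/29 → turn +1·90°
n=1: pose=(-5,5,E); sL=32/29, sR=32/17; mL=-192/493, mR=1008/493; mL+mR=48/29 → advance +1; mR−mL=1200/493 → turn +1·90°
n=2: pose=(-4,5,N); sL=80/37, sR=16/17; mL=384/629, mR=1656/629; mL+mR=120/37 → advance +1; mR−mL=1272/629 → turn +1·90°
n=3: pose=(-4,6,W); sL=32/9, sR=160/117; mL=128/117, mR=496/117; mL+mR=16/3 → advance +1; mR−mL=368/117 → turn +1·90°
n=4: pose=(-5,6,S); sL=40/29, sR=5; mL=-105/58, mR=225/58; mL+mR=60/29 → advance +1; mR−mL=165/29 → turn +1·90°
n=5: pose=(-5,5,E); sL=32/29, sR=32/17; mL=-192/493, mR=1008/493; mL+mR=48/29 → advance +1; mR−mL=1200/493 → turn +1·90°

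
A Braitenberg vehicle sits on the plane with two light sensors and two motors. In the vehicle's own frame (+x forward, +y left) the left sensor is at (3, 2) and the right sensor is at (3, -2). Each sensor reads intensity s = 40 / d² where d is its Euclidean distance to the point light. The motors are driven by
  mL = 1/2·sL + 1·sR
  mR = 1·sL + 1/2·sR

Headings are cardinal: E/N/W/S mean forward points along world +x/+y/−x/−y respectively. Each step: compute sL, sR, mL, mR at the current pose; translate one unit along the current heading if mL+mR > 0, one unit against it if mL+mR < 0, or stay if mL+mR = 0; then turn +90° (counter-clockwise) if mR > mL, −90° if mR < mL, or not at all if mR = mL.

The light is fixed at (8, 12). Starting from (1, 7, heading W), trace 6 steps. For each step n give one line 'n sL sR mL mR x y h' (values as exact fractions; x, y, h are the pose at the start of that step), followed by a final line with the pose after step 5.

n=0: pose=(1,7,W); sL=40/149, sR=40/109; mL=8140/16241, mR=7340/16241; mL+mR=15480/16241 → advance +1; mR−mL=-800/16241 → turn -1·90°
n=1: pose=(0,7,N); sL=5/13, sR=1; mL=31/26, mR=23/26; mL+mR=27/13 → advance +1; mR−mL=-4/13 → turn -1·90°
n=2: pose=(0,8,E); sL=40/29, sR=40/61; mL=2380/1769, mR=3020/1769; mL+mR=5400/1769 → advance +1; mR−mL=640/1769 → turn +1·90°
n=3: pose=(1,8,N); sL=20/41, sR=20/13; mL=950/533, mR=670/533; mL+mR=1620/533 → advance +1; mR−mL=-280/533 → turn -1·90°
n=4: pose=(1,9,E); sL=40/17, sR=40/41; mL=1500/697, mR=1980/697; mL+mR=3480/697 → advance +1; mR−mL=480/697 → turn +1·90°
n=5: pose=(2,9,N); sL=5/8, sR=5/2; mL=45/16, mR=15/8; mL+mR=75/16 → advance +1; mR−mL=-15/16 → turn -1·90°

0 40/149 40/109 8140/16241 7340/16241 1 7 W
1 5/13 1 31/26 23/26 0 7 N
2 40/29 40/61 2380/1769 3020/1769 0 8 E
3 20/41 20/13 950/533 670/533 1 8 N
4 40/17 40/41 1500/697 1980/697 1 9 E
5 5/8 5/2 45/16 15/8 2 9 N
final 2 10 E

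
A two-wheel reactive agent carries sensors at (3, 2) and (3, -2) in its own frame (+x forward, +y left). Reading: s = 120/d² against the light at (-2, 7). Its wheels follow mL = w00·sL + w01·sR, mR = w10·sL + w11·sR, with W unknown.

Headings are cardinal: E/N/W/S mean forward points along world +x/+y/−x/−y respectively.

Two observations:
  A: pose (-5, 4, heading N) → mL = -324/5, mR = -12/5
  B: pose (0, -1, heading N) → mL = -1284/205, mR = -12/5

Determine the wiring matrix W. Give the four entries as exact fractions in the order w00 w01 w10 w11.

obs A: pose=(-5,4,N) → sL=24/5, sR=120, mL=-324/5, mR=-12/5
obs B: pose=(0,-1,N) → sL=24/5, sR=120/41, mL=-1284/205, mR=-12/5
sensor matrix S = [[24/5, 120], [24/5, 120/41]]; det S = -23040/41
solve [mL_A; mL_B] = S·[w00; w01] and [mR_A; mR_B] = S·[w10; w11]:
  w00 = -1, w01 = -1/2, w10 = -1/2, w11 = 0

-1 -1/2 -1/2 0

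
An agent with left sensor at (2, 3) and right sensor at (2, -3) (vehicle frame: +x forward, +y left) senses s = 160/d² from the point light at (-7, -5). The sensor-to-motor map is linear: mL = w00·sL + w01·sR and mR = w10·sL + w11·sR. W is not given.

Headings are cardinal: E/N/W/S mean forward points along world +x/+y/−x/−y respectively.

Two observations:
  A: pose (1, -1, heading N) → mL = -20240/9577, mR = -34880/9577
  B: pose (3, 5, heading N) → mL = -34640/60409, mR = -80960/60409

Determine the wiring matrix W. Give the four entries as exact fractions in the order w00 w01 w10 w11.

-1 1/2 -1 -1

obs A: pose=(1,-1,N) → sL=160/61, sR=160/157, mL=-20240/9577, mR=-34880/9577
obs B: pose=(3,5,N) → sL=160/193, sR=160/313, mL=-34640/60409, mR=-80960/60409
sensor matrix S = [[160/61, 160/157], [160/193, 160/313]]; det S = 286924800/578536993
solve [mL_A; mL_B] = S·[w00; w01] and [mR_A; mR_B] = S·[w10; w11]:
  w00 = -1, w01 = 1/2, w10 = -1, w11 = -1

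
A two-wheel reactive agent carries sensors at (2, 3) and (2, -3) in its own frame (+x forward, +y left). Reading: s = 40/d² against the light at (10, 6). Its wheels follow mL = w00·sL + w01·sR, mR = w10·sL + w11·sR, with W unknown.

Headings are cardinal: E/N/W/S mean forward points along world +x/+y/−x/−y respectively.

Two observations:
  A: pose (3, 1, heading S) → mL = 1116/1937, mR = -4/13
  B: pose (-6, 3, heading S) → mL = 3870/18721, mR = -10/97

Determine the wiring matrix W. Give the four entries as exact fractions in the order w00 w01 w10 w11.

obs A: pose=(3,1,S) → sL=8/13, sR=40/149, mL=1116/1937, mR=-4/13
obs B: pose=(-6,3,S) → sL=20/97, sR=20/193, mL=3870/18721, mR=-10/97
sensor matrix S = [[8/13, 40/149], [20/97, 20/193]]; det S = 305280/36262577
solve [mL_A; mL_B] = S·[w00; w01] and [mR_A; mR_B] = S·[w10; w11]:
  w00 = 1/2, w01 = 1, w10 = -1/2, w11 = 0

1/2 1 -1/2 0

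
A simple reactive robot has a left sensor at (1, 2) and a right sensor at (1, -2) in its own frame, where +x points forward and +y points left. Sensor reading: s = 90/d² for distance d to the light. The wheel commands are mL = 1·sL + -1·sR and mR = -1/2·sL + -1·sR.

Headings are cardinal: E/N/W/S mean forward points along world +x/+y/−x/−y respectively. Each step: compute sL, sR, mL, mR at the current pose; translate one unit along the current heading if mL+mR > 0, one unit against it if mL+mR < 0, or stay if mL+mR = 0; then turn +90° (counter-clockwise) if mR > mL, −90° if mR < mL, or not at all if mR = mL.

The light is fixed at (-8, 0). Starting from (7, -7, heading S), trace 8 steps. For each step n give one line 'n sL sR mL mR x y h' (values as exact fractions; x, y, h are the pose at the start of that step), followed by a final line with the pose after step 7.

n=0: pose=(7,-7,S); sL=90/353, sR=90/233; mL=-10800/82249, mR=-42255/82249; mL+mR=-53055/82249 → advance -1; mR−mL=-135/353 → turn -1·90°
n=1: pose=(7,-6,W); sL=9/26, sR=45/106; mL=-54/689, mR=-1647/2756; mL+mR=-1863/2756 → advance -1; mR−mL=-27/52 → turn -1·90°
n=2: pose=(8,-6,N); sL=90/221, sR=90/349; mL=11520/77129, mR=-35595/77129; mL+mR=-24075/77129 → advance -1; mR−mL=-135/221 → turn -1·90°
n=3: pose=(8,-7,E); sL=45/157, sR=9/37; mL=252/5809, mR=-4491/11618; mL+mR=-3987/11618 → advance -1; mR−mL=-135/314 → turn -1·90°
n=4: pose=(7,-7,S); sL=90/353, sR=90/233; mL=-10800/82249, mR=-42255/82249; mL+mR=-53055/82249 → advance -1; mR−mL=-135/353 → turn -1·90°
n=5: pose=(7,-6,W); sL=9/26, sR=45/106; mL=-54/689, mR=-1647/2756; mL+mR=-1863/2756 → advance -1; mR−mL=-27/52 → turn -1·90°
n=6: pose=(8,-6,N); sL=90/221, sR=90/349; mL=11520/77129, mR=-35595/77129; mL+mR=-24075/77129 → advance -1; mR−mL=-135/221 → turn -1·90°
n=7: pose=(8,-7,E); sL=45/157, sR=9/37; mL=252/5809, mR=-4491/11618; mL+mR=-3987/11618 → advance -1; mR−mL=-135/314 → turn -1·90°

0 90/353 90/233 -10800/82249 -42255/82249 7 -7 S
1 9/26 45/106 -54/689 -1647/2756 7 -6 W
2 90/221 90/349 11520/77129 -35595/77129 8 -6 N
3 45/157 9/37 252/5809 -4491/11618 8 -7 E
4 90/353 90/233 -10800/82249 -42255/82249 7 -7 S
5 9/26 45/106 -54/689 -1647/2756 7 -6 W
6 90/221 90/349 11520/77129 -35595/77129 8 -6 N
7 45/157 9/37 252/5809 -4491/11618 8 -7 E
final 7 -7 S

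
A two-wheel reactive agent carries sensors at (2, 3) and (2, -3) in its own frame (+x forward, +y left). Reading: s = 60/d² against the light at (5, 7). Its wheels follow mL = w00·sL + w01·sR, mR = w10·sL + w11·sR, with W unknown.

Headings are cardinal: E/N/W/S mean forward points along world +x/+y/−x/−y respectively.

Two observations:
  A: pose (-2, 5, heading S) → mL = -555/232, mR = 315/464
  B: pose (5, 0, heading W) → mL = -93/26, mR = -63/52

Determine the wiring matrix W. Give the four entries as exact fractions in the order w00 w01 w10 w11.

-1 -1 1/2 -1/2

obs A: pose=(-2,5,S) → sL=15/8, sR=15/29, mL=-555/232, mR=315/464
obs B: pose=(5,0,W) → sL=15/26, sR=3, mL=-93/26, mR=-63/52
sensor matrix S = [[15/8, 15/29], [15/26, 3]]; det S = 16065/3016
solve [mL_A; mL_B] = S·[w00; w01] and [mR_A; mR_B] = S·[w10; w11]:
  w00 = -1, w01 = -1, w10 = 1/2, w11 = -1/2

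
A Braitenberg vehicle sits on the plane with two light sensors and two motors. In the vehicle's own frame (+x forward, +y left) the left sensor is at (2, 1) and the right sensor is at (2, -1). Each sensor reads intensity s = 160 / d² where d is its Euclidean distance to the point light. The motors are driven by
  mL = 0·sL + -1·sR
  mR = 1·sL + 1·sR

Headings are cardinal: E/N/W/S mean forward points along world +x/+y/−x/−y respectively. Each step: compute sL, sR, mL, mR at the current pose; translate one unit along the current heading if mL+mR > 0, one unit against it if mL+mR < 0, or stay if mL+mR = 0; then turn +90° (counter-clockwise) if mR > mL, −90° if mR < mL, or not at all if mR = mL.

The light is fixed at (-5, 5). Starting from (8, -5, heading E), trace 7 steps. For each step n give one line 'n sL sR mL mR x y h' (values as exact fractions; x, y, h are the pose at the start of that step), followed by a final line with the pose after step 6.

0 80/153 80/173 -80/173 26080/26469 8 -5 E
1 160/233 160/289 -160/289 83520/67337 9 -5 N
2 40/61 10/13 -10/13 1130/793 9 -4 W
3 160/317 32/53 -32/53 18624/16801 8 -4 S
4 80/153 80/173 -80/173 26080/26469 8 -5 E
5 160/233 160/289 -160/289 83520/67337 9 -5 N
6 40/61 10/13 -10/13 1130/793 9 -4 W
final 8 -4 S

n=0: pose=(8,-5,E); sL=80/153, sR=80/173; mL=-80/173, mR=26080/26469; mL+mR=80/153 → advance +1; mR−mL=38320/26469 → turn +1·90°
n=1: pose=(9,-5,N); sL=160/233, sR=160/289; mL=-160/289, mR=83520/67337; mL+mR=160/233 → advance +1; mR−mL=120800/67337 → turn +1·90°
n=2: pose=(9,-4,W); sL=40/61, sR=10/13; mL=-10/13, mR=1130/793; mL+mR=40/61 → advance +1; mR−mL=1740/793 → turn +1·90°
n=3: pose=(8,-4,S); sL=160/317, sR=32/53; mL=-32/53, mR=18624/16801; mL+mR=160/317 → advance +1; mR−mL=28768/16801 → turn +1·90°
n=4: pose=(8,-5,E); sL=80/153, sR=80/173; mL=-80/173, mR=26080/26469; mL+mR=80/153 → advance +1; mR−mL=38320/26469 → turn +1·90°
n=5: pose=(9,-5,N); sL=160/233, sR=160/289; mL=-160/289, mR=83520/67337; mL+mR=160/233 → advance +1; mR−mL=120800/67337 → turn +1·90°
n=6: pose=(9,-4,W); sL=40/61, sR=10/13; mL=-10/13, mR=1130/793; mL+mR=40/61 → advance +1; mR−mL=1740/793 → turn +1·90°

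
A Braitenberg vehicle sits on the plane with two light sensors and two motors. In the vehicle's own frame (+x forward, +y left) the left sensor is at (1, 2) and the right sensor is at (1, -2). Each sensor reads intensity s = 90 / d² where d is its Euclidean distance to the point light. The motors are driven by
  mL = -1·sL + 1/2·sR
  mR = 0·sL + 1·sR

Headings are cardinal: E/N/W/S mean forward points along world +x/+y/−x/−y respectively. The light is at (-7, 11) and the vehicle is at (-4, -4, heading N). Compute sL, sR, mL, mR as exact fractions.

90/197 90/221 -11025/43537 90/221

left sensor world pos  = (-6, -3); dL² = 197
right sensor world pos = (-2, -3); dR² = 221
sL = 90/197 = 90/197
sR = 90/221 = 90/221
mL = -1·sL + 1/2·sR = -11025/43537
mR = 0·sL + 1·sR = 90/221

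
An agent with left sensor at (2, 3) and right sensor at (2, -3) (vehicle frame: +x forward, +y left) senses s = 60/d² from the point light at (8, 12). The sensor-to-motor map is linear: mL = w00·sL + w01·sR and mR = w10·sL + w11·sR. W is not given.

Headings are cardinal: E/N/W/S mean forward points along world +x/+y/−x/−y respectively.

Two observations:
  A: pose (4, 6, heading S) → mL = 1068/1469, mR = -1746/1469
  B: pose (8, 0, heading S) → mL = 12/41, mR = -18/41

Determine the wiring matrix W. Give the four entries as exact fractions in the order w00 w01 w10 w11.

1/2 1/2 -1 -1/2

obs A: pose=(4,6,S) → sL=12/13, sR=60/113, mL=1068/1469, mR=-1746/1469
obs B: pose=(8,0,S) → sL=12/41, sR=12/41, mL=12/41, mR=-18/41
sensor matrix S = [[12/13, 60/113], [12/41, 12/41]]; det S = 6912/60229
solve [mL_A; mL_B] = S·[w00; w01] and [mR_A; mR_B] = S·[w10; w11]:
  w00 = 1/2, w01 = 1/2, w10 = -1, w11 = -1/2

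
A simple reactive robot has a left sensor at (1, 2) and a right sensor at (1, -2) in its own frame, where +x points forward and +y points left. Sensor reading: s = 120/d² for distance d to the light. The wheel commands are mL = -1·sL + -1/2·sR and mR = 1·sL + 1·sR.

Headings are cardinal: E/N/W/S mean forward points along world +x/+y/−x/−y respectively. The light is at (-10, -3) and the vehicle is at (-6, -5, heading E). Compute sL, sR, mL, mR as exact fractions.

24/5 120/41 -1284/205 1584/205

left sensor world pos  = (-5, -3); dL² = 25
right sensor world pos = (-5, -7); dR² = 41
sL = 120/25 = 24/5
sR = 120/41 = 120/41
mL = -1·sL + -1/2·sR = -1284/205
mR = 1·sL + 1·sR = 1584/205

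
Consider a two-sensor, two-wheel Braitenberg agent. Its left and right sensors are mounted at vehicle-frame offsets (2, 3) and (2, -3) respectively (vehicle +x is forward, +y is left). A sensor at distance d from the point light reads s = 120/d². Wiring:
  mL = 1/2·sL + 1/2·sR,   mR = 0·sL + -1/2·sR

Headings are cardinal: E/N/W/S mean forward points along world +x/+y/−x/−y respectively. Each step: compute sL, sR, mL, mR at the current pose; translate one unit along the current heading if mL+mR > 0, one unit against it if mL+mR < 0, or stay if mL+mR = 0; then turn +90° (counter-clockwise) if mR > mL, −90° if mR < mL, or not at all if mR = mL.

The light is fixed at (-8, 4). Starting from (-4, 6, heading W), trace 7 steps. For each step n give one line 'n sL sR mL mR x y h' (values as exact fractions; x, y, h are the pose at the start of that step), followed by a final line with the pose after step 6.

n=0: pose=(-4,6,W); sL=24, sR=120/29; mL=408/29, mR=-60/29; mL+mR=12 → advance +1; mR−mL=-468/29 → turn -1·90°
n=1: pose=(-5,6,N); sL=15/2, sR=30/13; mL=255/52, mR=-15/13; mL+mR=15/4 → advance +1; mR−mL=-315/52 → turn -1·90°
n=2: pose=(-5,7,E); sL=120/61, sR=24/5; mL=1032/305, mR=-12/5; mL+mR=60/61 → advance +1; mR−mL=-1764/305 → turn -1·90°
n=3: pose=(-4,7,S); sL=12/5, sR=60; mL=156/5, mR=-30; mL+mR=6/5 → advance +1; mR−mL=-306/5 → turn -1·90°
n=4: pose=(-4,6,W); sL=24, sR=120/29; mL=408/29, mR=-60/29; mL+mR=12 → advance +1; mR−mL=-468/29 → turn -1·90°
n=5: pose=(-5,6,N); sL=15/2, sR=30/13; mL=255/52, mR=-15/13; mL+mR=15/4 → advance +1; mR−mL=-315/52 → turn -1·90°
n=6: pose=(-5,7,E); sL=120/61, sR=24/5; mL=1032/305, mR=-12/5; mL+mR=60/61 → advance +1; mR−mL=-1764/305 → turn -1·90°

0 24 120/29 408/29 -60/29 -4 6 W
1 15/2 30/13 255/52 -15/13 -5 6 N
2 120/61 24/5 1032/305 -12/5 -5 7 E
3 12/5 60 156/5 -30 -4 7 S
4 24 120/29 408/29 -60/29 -4 6 W
5 15/2 30/13 255/52 -15/13 -5 6 N
6 120/61 24/5 1032/305 -12/5 -5 7 E
final -4 7 S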